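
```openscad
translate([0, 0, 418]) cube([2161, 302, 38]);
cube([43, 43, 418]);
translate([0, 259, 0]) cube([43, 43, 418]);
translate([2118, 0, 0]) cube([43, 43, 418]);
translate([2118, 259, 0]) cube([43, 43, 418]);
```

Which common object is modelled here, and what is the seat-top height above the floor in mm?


A bench. The seat-top height is 456 mm.

A long slab on four corner posts — a bench. The slab sits at z = 418 with thickness 38, so the top is 418 + 38 = 456 mm.


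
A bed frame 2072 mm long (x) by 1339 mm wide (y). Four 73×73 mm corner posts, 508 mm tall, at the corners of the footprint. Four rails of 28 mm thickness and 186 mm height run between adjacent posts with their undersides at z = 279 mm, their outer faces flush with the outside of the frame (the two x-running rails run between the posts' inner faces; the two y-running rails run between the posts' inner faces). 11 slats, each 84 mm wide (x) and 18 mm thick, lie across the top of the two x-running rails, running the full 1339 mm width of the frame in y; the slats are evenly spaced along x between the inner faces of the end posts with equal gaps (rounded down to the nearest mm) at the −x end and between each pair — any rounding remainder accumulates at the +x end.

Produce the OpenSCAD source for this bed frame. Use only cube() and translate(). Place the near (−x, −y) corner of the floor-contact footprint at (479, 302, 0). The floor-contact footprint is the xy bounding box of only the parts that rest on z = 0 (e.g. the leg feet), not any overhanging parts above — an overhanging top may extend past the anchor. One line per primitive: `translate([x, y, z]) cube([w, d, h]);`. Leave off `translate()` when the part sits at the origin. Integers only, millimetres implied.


translate([479, 302, 0]) cube([73, 73, 508]);
translate([479, 1568, 0]) cube([73, 73, 508]);
translate([2478, 302, 0]) cube([73, 73, 508]);
translate([2478, 1568, 0]) cube([73, 73, 508]);
translate([552, 302, 279]) cube([1926, 28, 186]);
translate([552, 1613, 279]) cube([1926, 28, 186]);
translate([479, 375, 279]) cube([28, 1193, 186]);
translate([2523, 375, 279]) cube([28, 1193, 186]);
translate([635, 302, 465]) cube([84, 1339, 18]);
translate([802, 302, 465]) cube([84, 1339, 18]);
translate([969, 302, 465]) cube([84, 1339, 18]);
translate([1136, 302, 465]) cube([84, 1339, 18]);
translate([1303, 302, 465]) cube([84, 1339, 18]);
translate([1470, 302, 465]) cube([84, 1339, 18]);
translate([1637, 302, 465]) cube([84, 1339, 18]);
translate([1804, 302, 465]) cube([84, 1339, 18]);
translate([1971, 302, 465]) cube([84, 1339, 18]);
translate([2138, 302, 465]) cube([84, 1339, 18]);
translate([2305, 302, 465]) cube([84, 1339, 18]);


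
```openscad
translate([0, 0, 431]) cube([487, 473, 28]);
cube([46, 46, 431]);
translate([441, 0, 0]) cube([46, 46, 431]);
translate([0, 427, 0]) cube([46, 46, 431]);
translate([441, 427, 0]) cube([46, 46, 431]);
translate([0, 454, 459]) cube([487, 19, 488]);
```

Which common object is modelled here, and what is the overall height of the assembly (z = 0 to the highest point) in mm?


A chair. The overall height is 947 mm.

A slab on four corner posts with a tall panel at the back — a chair. The seat slab sits at z = 431 with thickness 28, and the 488 mm backrest starts at the seat top, so the overall height is 431 + 28 + 488 = 947 mm.


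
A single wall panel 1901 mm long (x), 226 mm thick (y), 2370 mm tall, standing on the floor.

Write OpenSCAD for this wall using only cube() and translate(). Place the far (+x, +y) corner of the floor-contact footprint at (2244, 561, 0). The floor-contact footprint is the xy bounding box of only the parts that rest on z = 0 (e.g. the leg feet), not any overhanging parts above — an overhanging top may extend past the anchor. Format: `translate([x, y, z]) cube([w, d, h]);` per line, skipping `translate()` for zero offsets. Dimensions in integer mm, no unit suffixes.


translate([343, 335, 0]) cube([1901, 226, 2370]);


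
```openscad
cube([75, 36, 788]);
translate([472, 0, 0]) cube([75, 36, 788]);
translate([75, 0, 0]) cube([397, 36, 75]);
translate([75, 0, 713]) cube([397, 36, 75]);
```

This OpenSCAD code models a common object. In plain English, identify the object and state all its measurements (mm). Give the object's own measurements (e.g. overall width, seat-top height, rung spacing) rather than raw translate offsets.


A rectangular picture frame lying in the x–z plane (depth along y). The opening is 397 mm wide (x) by 638 mm tall (z), surrounded by a border 75 mm wide on all four sides. The frame is 36 mm deep and is made of two full-height vertical stiles with two horizontal rails fitted between them.


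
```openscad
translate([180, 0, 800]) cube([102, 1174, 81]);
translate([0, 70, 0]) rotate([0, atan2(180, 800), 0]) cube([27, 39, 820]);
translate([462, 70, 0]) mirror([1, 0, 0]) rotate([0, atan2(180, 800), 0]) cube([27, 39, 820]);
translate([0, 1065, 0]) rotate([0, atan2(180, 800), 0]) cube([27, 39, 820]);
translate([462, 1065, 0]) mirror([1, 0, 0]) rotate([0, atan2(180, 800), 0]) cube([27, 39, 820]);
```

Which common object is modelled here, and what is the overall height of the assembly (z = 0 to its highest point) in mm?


A sawhorse. The overall height is 881 mm.

A beam across two mirrored pairs of raked legs — a sawhorse. The beam's underside is at z = 800 (matching the legs' vertical rise in atan2(180, 800)) and the beam is 81 mm tall, so its top is at 800 + 81 = 881 mm. The raked legs top out at the beam's underside, so that is the highest point.


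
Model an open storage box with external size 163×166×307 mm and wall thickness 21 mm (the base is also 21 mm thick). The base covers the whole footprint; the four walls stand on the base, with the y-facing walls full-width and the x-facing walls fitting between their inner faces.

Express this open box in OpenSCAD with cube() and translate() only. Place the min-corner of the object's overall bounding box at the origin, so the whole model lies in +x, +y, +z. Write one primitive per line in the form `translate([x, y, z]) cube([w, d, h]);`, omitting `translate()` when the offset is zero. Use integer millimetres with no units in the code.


cube([163, 166, 21]);
translate([0, 0, 21]) cube([163, 21, 286]);
translate([0, 145, 21]) cube([163, 21, 286]);
translate([0, 21, 21]) cube([21, 124, 286]);
translate([142, 21, 21]) cube([21, 124, 286]);


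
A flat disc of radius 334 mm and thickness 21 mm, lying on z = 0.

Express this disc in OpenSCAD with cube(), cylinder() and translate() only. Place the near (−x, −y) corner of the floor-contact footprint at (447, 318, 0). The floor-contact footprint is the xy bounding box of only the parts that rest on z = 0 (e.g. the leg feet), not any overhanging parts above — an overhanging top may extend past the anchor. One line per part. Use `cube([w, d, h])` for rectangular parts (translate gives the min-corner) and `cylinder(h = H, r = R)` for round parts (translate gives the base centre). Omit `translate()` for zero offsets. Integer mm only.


translate([781, 652, 0]) cylinder(h = 21, r = 334);


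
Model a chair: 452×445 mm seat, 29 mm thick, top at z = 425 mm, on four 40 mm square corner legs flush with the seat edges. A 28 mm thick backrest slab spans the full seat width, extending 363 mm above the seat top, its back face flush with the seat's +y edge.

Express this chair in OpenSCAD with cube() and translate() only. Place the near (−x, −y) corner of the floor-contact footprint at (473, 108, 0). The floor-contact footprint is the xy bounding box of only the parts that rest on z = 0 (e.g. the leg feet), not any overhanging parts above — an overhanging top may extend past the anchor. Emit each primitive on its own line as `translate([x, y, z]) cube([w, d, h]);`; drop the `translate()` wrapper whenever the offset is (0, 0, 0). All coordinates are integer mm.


translate([473, 108, 396]) cube([452, 445, 29]);
translate([473, 108, 0]) cube([40, 40, 396]);
translate([885, 108, 0]) cube([40, 40, 396]);
translate([473, 513, 0]) cube([40, 40, 396]);
translate([885, 513, 0]) cube([40, 40, 396]);
translate([473, 525, 425]) cube([452, 28, 363]);


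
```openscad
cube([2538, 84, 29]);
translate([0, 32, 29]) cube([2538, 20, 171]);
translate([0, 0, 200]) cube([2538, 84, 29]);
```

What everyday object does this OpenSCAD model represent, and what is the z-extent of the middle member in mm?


An I-beam. The web height is 171 mm.

Two wide flanges with a thin centred web — an I-beam. Overall 229 mm minus two 29 mm flanges gives a web of 229 − 2·29 = 171 mm.


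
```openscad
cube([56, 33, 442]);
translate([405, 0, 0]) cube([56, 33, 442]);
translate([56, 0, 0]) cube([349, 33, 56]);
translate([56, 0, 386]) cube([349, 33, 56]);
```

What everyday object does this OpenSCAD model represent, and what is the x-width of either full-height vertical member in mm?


A picture frame. The border width is 56 mm.

Four thin pieces enclosing a rectangular opening — a picture frame. The two full-height stiles are 442 mm tall; the top rail sits at z = 386 and is 56 mm tall, so the border above the opening is 442 − 386 = 56 mm, matching the stile x-width.


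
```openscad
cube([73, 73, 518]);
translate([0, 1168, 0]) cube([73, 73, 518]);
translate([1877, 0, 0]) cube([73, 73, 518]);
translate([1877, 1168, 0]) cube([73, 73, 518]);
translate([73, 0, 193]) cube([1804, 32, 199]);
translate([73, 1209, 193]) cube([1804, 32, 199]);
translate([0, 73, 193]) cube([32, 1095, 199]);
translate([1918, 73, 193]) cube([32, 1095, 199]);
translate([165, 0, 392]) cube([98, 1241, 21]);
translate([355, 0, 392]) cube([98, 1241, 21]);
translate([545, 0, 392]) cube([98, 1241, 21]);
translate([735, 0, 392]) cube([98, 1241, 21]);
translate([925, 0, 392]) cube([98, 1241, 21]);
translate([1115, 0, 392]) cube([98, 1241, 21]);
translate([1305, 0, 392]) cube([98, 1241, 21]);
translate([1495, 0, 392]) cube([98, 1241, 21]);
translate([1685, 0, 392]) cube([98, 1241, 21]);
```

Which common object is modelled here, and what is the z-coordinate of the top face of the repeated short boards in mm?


A bed frame. The slat-top height is 413 mm.

Four posts, four rails, and a row of slats — a bed frame. Slats sit on the rails at z = 193 + 199 = 392; with slat thickness 21, the top is 413 mm.


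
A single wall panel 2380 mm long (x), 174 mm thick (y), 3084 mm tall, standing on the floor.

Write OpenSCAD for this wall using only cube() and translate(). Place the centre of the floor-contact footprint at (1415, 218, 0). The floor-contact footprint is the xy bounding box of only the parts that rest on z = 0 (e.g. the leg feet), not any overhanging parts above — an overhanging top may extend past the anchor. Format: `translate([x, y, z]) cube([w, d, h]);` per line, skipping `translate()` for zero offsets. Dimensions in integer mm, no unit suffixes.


translate([225, 131, 0]) cube([2380, 174, 3084]);


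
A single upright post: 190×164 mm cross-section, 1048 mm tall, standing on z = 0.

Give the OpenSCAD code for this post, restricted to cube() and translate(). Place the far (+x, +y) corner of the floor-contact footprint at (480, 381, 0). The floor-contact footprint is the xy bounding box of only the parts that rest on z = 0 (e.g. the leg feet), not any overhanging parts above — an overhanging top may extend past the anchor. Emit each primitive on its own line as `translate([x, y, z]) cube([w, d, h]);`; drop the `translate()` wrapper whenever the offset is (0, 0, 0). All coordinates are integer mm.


translate([290, 217, 0]) cube([190, 164, 1048]);


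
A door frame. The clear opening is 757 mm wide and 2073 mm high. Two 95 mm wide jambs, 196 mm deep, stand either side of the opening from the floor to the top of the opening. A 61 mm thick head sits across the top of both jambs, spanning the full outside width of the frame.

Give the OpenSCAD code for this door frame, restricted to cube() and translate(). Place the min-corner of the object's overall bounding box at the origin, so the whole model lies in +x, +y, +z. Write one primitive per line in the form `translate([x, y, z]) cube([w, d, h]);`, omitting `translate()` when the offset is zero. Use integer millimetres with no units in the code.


cube([95, 196, 2073]);
translate([852, 0, 0]) cube([95, 196, 2073]);
translate([0, 0, 2073]) cube([947, 196, 61]);


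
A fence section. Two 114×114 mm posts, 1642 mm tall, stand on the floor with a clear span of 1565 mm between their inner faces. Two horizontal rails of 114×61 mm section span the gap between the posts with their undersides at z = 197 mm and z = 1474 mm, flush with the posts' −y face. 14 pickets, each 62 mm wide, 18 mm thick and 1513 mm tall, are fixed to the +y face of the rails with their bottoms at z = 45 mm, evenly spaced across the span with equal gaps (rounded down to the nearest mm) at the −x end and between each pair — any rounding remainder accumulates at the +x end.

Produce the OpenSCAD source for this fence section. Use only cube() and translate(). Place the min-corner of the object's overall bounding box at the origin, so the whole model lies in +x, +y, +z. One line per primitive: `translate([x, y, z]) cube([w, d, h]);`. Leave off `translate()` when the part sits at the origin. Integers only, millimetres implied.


cube([114, 114, 1642]);
translate([1679, 0, 0]) cube([114, 114, 1642]);
translate([114, 0, 197]) cube([1565, 114, 61]);
translate([114, 0, 1474]) cube([1565, 114, 61]);
translate([160, 114, 45]) cube([62, 18, 1513]);
translate([268, 114, 45]) cube([62, 18, 1513]);
translate([376, 114, 45]) cube([62, 18, 1513]);
translate([484, 114, 45]) cube([62, 18, 1513]);
translate([592, 114, 45]) cube([62, 18, 1513]);
translate([700, 114, 45]) cube([62, 18, 1513]);
translate([808, 114, 45]) cube([62, 18, 1513]);
translate([916, 114, 45]) cube([62, 18, 1513]);
translate([1024, 114, 45]) cube([62, 18, 1513]);
translate([1132, 114, 45]) cube([62, 18, 1513]);
translate([1240, 114, 45]) cube([62, 18, 1513]);
translate([1348, 114, 45]) cube([62, 18, 1513]);
translate([1456, 114, 45]) cube([62, 18, 1513]);
translate([1564, 114, 45]) cube([62, 18, 1513]);


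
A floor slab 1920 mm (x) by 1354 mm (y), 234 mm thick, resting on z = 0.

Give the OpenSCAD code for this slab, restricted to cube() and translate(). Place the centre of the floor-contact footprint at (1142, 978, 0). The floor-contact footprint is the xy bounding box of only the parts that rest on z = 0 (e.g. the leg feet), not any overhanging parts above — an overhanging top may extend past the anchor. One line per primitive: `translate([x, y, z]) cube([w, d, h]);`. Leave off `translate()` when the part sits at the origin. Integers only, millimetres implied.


translate([182, 301, 0]) cube([1920, 1354, 234]);


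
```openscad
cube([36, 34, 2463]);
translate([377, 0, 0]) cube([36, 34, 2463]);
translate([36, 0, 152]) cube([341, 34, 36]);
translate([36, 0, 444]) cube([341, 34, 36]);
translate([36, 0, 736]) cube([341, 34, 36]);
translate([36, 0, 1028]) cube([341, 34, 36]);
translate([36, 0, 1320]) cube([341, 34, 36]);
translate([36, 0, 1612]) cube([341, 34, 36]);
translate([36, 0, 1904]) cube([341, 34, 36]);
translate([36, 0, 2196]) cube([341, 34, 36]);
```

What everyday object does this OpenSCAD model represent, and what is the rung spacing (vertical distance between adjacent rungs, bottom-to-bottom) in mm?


A ladder. The rung spacing is 292 mm.

Two tall 36×34 posts with 8 short bars between them — a ladder. Adjacent rungs sit at z = 152 and z = 444, so the spacing is 444 − 152 = 292 mm.


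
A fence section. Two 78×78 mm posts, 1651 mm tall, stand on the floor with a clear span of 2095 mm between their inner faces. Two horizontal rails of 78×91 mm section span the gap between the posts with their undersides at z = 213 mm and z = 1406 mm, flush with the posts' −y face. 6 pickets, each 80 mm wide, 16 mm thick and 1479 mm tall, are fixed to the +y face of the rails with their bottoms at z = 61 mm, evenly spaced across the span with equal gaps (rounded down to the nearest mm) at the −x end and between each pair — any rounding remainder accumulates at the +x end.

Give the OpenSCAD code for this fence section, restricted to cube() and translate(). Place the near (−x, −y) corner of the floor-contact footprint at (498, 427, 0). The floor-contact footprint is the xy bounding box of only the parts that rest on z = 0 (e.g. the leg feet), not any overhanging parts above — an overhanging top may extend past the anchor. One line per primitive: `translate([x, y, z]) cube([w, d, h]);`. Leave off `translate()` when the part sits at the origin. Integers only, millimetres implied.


translate([498, 427, 0]) cube([78, 78, 1651]);
translate([2671, 427, 0]) cube([78, 78, 1651]);
translate([576, 427, 213]) cube([2095, 78, 91]);
translate([576, 427, 1406]) cube([2095, 78, 91]);
translate([806, 505, 61]) cube([80, 16, 1479]);
translate([1116, 505, 61]) cube([80, 16, 1479]);
translate([1426, 505, 61]) cube([80, 16, 1479]);
translate([1736, 505, 61]) cube([80, 16, 1479]);
translate([2046, 505, 61]) cube([80, 16, 1479]);
translate([2356, 505, 61]) cube([80, 16, 1479]);


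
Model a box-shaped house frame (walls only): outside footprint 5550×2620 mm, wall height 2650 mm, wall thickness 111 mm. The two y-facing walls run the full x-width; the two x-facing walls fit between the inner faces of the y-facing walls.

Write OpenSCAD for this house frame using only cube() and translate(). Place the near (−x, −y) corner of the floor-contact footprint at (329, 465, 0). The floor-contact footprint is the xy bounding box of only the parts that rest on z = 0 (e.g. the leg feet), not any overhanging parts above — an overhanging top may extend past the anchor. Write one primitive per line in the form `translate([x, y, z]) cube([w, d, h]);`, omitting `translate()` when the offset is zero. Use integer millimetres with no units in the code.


translate([329, 465, 0]) cube([5550, 111, 2650]);
translate([329, 2974, 0]) cube([5550, 111, 2650]);
translate([329, 576, 0]) cube([111, 2398, 2650]);
translate([5768, 576, 0]) cube([111, 2398, 2650]);


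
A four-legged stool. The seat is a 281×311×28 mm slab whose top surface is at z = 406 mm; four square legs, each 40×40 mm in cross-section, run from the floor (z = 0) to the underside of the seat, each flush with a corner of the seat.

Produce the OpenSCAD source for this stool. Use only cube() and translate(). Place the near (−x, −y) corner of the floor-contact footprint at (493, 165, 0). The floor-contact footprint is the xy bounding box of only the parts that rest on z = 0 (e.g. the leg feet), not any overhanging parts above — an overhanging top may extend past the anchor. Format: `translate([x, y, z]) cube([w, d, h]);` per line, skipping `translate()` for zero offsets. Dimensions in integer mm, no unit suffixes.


translate([493, 165, 378]) cube([281, 311, 28]);
translate([493, 165, 0]) cube([40, 40, 378]);
translate([734, 165, 0]) cube([40, 40, 378]);
translate([493, 436, 0]) cube([40, 40, 378]);
translate([734, 436, 0]) cube([40, 40, 378]);


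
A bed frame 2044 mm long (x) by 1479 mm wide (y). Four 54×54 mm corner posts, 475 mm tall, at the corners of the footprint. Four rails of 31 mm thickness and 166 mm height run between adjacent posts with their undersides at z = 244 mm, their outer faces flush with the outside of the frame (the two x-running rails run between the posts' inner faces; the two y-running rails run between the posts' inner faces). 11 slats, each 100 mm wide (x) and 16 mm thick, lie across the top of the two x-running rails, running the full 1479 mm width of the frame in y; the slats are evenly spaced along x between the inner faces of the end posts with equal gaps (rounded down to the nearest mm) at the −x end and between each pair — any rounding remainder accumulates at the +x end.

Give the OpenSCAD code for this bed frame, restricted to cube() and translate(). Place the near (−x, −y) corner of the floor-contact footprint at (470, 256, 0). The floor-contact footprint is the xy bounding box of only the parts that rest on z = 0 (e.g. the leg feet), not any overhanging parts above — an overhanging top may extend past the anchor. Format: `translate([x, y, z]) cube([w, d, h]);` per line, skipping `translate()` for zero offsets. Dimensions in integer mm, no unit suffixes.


translate([470, 256, 0]) cube([54, 54, 475]);
translate([470, 1681, 0]) cube([54, 54, 475]);
translate([2460, 256, 0]) cube([54, 54, 475]);
translate([2460, 1681, 0]) cube([54, 54, 475]);
translate([524, 256, 244]) cube([1936, 31, 166]);
translate([524, 1704, 244]) cube([1936, 31, 166]);
translate([470, 310, 244]) cube([31, 1371, 166]);
translate([2483, 310, 244]) cube([31, 1371, 166]);
translate([593, 256, 410]) cube([100, 1479, 16]);
translate([762, 256, 410]) cube([100, 1479, 16]);
translate([931, 256, 410]) cube([100, 1479, 16]);
translate([1100, 256, 410]) cube([100, 1479, 16]);
translate([1269, 256, 410]) cube([100, 1479, 16]);
translate([1438, 256, 410]) cube([100, 1479, 16]);
translate([1607, 256, 410]) cube([100, 1479, 16]);
translate([1776, 256, 410]) cube([100, 1479, 16]);
translate([1945, 256, 410]) cube([100, 1479, 16]);
translate([2114, 256, 410]) cube([100, 1479, 16]);
translate([2283, 256, 410]) cube([100, 1479, 16]);


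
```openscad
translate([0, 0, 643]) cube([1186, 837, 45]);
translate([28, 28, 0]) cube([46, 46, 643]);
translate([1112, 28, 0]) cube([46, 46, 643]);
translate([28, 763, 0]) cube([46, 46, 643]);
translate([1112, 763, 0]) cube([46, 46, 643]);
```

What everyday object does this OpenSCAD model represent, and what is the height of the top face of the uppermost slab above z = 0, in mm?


A table. The table height is 688 mm.

A 1186×837×45 slab sits at z = 643 on four 46 mm square posts — a table. The top surface is at 643 + 45 = 688 mm.


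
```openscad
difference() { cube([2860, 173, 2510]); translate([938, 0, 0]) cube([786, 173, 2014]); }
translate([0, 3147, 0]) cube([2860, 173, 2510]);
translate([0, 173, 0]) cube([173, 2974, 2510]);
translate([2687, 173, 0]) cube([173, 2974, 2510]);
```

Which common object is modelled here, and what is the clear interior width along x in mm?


A single room. The interior width is 2514 mm.

Four walls enclosing a rectangle with a door in the front wall — a room. Outside width 2860 minus two 173 mm walls gives 2514 mm.


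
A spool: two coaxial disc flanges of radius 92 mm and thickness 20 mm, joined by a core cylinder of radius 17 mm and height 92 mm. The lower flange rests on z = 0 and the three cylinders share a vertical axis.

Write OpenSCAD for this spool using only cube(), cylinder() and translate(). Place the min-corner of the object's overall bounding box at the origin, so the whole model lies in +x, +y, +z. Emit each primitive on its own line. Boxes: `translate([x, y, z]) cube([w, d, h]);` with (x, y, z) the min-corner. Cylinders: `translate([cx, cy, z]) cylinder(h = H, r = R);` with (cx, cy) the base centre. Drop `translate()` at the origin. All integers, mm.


translate([92, 92, 0]) cylinder(h = 20, r = 92);
translate([92, 92, 20]) cylinder(h = 92, r = 17);
translate([92, 92, 112]) cylinder(h = 20, r = 92);


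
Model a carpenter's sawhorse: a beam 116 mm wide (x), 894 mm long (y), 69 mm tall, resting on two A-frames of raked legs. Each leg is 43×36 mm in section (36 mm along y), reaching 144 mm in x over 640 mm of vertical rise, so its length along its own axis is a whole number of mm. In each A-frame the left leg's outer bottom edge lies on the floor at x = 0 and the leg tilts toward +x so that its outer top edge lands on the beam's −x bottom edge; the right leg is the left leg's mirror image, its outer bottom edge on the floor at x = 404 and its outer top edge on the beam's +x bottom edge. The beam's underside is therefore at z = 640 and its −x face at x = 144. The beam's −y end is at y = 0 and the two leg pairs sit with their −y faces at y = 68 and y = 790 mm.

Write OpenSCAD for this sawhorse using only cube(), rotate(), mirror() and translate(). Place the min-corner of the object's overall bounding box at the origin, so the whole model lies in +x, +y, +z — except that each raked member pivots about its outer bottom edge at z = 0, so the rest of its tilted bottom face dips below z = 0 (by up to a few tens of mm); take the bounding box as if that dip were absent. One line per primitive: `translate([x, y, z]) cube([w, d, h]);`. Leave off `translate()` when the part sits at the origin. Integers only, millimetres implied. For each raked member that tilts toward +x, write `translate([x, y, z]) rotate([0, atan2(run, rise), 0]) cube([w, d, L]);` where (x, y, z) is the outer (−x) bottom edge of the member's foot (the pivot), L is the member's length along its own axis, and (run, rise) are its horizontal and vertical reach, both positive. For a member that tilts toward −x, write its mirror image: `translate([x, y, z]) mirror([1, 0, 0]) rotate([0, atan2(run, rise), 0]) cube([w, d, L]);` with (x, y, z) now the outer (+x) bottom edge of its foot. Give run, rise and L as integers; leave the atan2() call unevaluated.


translate([144, 0, 640]) cube([116, 894, 69]);
translate([0, 68, 0]) rotate([0, atan2(144, 640), 0]) cube([43, 36, 656]);
translate([404, 68, 0]) mirror([1, 0, 0]) rotate([0, atan2(144, 640), 0]) cube([43, 36, 656]);
translate([0, 790, 0]) rotate([0, atan2(144, 640), 0]) cube([43, 36, 656]);
translate([404, 790, 0]) mirror([1, 0, 0]) rotate([0, atan2(144, 640), 0]) cube([43, 36, 656]);


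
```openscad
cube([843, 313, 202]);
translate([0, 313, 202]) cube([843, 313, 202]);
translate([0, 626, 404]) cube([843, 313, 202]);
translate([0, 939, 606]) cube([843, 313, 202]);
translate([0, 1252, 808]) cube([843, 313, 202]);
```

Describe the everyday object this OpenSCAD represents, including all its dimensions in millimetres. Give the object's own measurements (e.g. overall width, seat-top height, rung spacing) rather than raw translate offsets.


A straight staircase of 5 solid steps. Each step is 843 mm wide (x), 313 mm deep (y, the going) and 202 mm tall (the rise). The first step rests on the floor; each subsequent step sits one going further in +y and one rise higher in +z, directly behind and above the previous step with no overlap.


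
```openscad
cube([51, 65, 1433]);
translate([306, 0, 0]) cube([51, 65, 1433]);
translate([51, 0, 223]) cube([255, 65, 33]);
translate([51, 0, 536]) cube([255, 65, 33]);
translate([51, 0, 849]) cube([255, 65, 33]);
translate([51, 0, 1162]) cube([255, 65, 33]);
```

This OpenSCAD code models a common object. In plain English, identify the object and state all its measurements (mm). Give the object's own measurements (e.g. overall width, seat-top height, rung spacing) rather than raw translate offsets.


A straight ladder. Two 51×65 mm vertical rails, 1433 mm tall, stand 357 mm apart (outside-to-outside) with their front faces coplanar on the −y side. 4 rungs, each 65 mm deep and 33 mm tall, span between the inner faces of the rails, front faces flush with the rails. The lowest rung's underside is at z = 223 mm and rungs are spaced 313 mm apart (underside to underside).


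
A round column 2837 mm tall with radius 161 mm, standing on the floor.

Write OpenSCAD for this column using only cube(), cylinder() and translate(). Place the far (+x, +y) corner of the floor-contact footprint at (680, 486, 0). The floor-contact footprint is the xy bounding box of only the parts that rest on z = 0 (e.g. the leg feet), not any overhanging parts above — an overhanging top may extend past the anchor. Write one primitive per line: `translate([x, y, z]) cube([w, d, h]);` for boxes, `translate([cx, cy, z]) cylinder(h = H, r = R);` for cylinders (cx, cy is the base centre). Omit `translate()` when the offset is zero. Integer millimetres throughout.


translate([519, 325, 0]) cylinder(h = 2837, r = 161);


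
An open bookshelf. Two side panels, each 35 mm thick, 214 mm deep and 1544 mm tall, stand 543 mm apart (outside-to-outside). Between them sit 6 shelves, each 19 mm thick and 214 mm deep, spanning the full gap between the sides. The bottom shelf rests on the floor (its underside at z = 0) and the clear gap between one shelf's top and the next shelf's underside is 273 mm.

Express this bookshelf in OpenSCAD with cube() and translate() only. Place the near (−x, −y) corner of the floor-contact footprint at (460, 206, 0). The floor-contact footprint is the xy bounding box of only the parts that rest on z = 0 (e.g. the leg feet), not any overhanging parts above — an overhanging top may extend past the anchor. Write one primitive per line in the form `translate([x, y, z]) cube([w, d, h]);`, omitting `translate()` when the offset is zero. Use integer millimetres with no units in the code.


translate([460, 206, 0]) cube([35, 214, 1544]);
translate([968, 206, 0]) cube([35, 214, 1544]);
translate([495, 206, 0]) cube([473, 214, 19]);
translate([495, 206, 292]) cube([473, 214, 19]);
translate([495, 206, 584]) cube([473, 214, 19]);
translate([495, 206, 876]) cube([473, 214, 19]);
translate([495, 206, 1168]) cube([473, 214, 19]);
translate([495, 206, 1460]) cube([473, 214, 19]);


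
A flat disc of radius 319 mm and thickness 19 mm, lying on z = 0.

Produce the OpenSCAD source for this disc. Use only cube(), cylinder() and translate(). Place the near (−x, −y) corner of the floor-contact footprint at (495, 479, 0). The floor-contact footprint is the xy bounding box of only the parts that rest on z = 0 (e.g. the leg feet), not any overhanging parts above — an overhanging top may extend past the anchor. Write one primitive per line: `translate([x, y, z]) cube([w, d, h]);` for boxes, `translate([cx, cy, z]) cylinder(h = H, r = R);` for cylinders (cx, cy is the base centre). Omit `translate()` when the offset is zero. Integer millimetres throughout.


translate([814, 798, 0]) cylinder(h = 19, r = 319);


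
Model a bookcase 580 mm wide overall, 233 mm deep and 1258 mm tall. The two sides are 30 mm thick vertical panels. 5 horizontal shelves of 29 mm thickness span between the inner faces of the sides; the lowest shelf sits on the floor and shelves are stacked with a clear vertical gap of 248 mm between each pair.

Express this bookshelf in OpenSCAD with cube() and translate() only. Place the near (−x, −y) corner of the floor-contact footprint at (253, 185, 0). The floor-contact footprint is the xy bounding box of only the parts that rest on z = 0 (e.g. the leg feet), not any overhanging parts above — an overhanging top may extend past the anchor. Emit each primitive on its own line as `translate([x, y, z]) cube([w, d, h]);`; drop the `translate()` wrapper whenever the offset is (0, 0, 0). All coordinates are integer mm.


translate([253, 185, 0]) cube([30, 233, 1258]);
translate([803, 185, 0]) cube([30, 233, 1258]);
translate([283, 185, 0]) cube([520, 233, 29]);
translate([283, 185, 277]) cube([520, 233, 29]);
translate([283, 185, 554]) cube([520, 233, 29]);
translate([283, 185, 831]) cube([520, 233, 29]);
translate([283, 185, 1108]) cube([520, 233, 29]);


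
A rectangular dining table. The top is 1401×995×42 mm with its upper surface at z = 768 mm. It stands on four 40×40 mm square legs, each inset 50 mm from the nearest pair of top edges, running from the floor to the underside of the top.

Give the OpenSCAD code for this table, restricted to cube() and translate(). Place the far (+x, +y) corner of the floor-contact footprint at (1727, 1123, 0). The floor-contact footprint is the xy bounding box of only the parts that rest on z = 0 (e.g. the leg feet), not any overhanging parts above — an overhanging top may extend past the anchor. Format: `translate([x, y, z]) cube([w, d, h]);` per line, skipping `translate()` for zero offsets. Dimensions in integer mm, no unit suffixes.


translate([376, 178, 726]) cube([1401, 995, 42]);
translate([426, 228, 0]) cube([40, 40, 726]);
translate([1687, 228, 0]) cube([40, 40, 726]);
translate([426, 1083, 0]) cube([40, 40, 726]);
translate([1687, 1083, 0]) cube([40, 40, 726]);


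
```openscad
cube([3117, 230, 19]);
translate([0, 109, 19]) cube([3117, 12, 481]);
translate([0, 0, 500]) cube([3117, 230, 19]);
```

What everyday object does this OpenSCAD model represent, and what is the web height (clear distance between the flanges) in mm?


An I-beam. The web height is 481 mm.

Two wide flanges with a thin centred web — an I-beam. Overall 519 mm minus two 19 mm flanges gives a web of 519 − 2·19 = 481 mm.


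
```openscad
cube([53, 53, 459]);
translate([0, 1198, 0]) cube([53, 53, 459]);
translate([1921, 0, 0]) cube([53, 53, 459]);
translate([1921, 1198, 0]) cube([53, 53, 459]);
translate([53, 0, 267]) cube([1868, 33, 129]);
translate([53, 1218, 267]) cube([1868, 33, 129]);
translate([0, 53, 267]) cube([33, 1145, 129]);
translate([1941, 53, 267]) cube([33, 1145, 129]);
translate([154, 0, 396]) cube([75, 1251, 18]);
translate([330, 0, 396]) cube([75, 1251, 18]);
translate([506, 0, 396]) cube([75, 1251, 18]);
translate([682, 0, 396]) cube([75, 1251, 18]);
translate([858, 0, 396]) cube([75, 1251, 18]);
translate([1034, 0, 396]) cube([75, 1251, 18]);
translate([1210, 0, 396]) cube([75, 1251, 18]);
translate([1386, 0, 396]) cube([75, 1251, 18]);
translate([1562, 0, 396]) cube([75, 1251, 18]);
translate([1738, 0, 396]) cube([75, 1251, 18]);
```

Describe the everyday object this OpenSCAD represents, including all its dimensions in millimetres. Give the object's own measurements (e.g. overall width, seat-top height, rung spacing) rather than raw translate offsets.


A bed frame 1974 mm long (x) by 1251 mm wide (y). Four 53×53 mm corner posts, 459 mm tall, at the corners of the footprint. Four rails of 33 mm thickness and 129 mm height run between adjacent posts with their undersides at z = 267 mm, their outer faces flush with the outside of the frame (the two x-running rails run between the posts' inner faces; the two y-running rails run between the posts' inner faces). 10 slats, each 75 mm wide (x) and 18 mm thick, lie across the top of the two x-running rails, running the full 1251 mm width of the frame in y; along x they sit between the end posts with a 101 mm gap after the −x posts and between neighbouring slats, leaving 108 mm before the +x posts.


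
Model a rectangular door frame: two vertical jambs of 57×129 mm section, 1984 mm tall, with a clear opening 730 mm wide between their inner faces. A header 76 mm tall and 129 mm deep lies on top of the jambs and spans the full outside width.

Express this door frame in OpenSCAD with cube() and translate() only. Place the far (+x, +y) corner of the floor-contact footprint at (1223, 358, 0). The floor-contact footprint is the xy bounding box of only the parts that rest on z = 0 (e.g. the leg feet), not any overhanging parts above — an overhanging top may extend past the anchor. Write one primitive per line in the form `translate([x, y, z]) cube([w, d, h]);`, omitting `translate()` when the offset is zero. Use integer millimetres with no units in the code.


translate([379, 229, 0]) cube([57, 129, 1984]);
translate([1166, 229, 0]) cube([57, 129, 1984]);
translate([379, 229, 1984]) cube([844, 129, 76]);


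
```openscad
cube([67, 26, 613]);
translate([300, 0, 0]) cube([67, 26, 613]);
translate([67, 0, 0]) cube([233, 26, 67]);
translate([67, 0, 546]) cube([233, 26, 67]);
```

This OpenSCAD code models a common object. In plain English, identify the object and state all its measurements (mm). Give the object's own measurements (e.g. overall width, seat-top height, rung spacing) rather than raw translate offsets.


A rectangular picture frame lying in the x–z plane (depth along y). The opening is 233 mm wide (x) by 479 mm tall (z), surrounded by a border 67 mm wide on all four sides. The frame is 26 mm deep and is made of two full-height vertical stiles with two horizontal rails fitted between them.


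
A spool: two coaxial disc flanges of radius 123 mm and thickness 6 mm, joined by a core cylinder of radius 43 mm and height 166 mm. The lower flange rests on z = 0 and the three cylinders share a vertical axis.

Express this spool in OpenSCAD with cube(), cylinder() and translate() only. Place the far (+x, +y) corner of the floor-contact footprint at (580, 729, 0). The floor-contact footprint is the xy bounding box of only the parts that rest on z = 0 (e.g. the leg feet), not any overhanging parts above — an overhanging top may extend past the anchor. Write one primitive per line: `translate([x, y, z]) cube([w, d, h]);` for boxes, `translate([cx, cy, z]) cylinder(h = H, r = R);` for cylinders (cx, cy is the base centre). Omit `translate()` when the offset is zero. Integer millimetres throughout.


translate([457, 606, 0]) cylinder(h = 6, r = 123);
translate([457, 606, 6]) cylinder(h = 166, r = 43);
translate([457, 606, 172]) cylinder(h = 6, r = 123);


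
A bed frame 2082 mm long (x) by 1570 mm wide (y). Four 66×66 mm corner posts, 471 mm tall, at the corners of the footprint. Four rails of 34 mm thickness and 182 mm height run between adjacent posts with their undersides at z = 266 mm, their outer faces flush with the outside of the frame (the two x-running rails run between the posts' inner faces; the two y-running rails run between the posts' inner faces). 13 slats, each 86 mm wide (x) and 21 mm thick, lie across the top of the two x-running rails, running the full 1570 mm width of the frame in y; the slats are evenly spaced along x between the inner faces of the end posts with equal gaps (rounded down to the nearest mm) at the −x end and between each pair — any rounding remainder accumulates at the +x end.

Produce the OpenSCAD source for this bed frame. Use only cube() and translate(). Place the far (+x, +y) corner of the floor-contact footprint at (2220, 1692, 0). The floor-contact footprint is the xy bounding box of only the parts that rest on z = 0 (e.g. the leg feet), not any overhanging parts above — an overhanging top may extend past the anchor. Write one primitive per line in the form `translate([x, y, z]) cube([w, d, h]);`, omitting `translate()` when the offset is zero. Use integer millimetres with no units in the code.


translate([138, 122, 0]) cube([66, 66, 471]);
translate([138, 1626, 0]) cube([66, 66, 471]);
translate([2154, 122, 0]) cube([66, 66, 471]);
translate([2154, 1626, 0]) cube([66, 66, 471]);
translate([204, 122, 266]) cube([1950, 34, 182]);
translate([204, 1658, 266]) cube([1950, 34, 182]);
translate([138, 188, 266]) cube([34, 1438, 182]);
translate([2186, 188, 266]) cube([34, 1438, 182]);
translate([263, 122, 448]) cube([86, 1570, 21]);
translate([408, 122, 448]) cube([86, 1570, 21]);
translate([553, 122, 448]) cube([86, 1570, 21]);
translate([698, 122, 448]) cube([86, 1570, 21]);
translate([843, 122, 448]) cube([86, 1570, 21]);
translate([988, 122, 448]) cube([86, 1570, 21]);
translate([1133, 122, 448]) cube([86, 1570, 21]);
translate([1278, 122, 448]) cube([86, 1570, 21]);
translate([1423, 122, 448]) cube([86, 1570, 21]);
translate([1568, 122, 448]) cube([86, 1570, 21]);
translate([1713, 122, 448]) cube([86, 1570, 21]);
translate([1858, 122, 448]) cube([86, 1570, 21]);
translate([2003, 122, 448]) cube([86, 1570, 21]);


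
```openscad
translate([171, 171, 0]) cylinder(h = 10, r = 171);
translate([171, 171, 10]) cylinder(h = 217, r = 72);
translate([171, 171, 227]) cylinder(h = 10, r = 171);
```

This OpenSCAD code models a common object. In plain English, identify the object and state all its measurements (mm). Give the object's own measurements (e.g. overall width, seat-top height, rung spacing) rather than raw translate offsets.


A spool: two coaxial disc flanges of radius 171 mm and thickness 10 mm, joined by a core cylinder of radius 72 mm and height 217 mm. The lower flange rests on z = 0 and the three cylinders share a vertical axis.


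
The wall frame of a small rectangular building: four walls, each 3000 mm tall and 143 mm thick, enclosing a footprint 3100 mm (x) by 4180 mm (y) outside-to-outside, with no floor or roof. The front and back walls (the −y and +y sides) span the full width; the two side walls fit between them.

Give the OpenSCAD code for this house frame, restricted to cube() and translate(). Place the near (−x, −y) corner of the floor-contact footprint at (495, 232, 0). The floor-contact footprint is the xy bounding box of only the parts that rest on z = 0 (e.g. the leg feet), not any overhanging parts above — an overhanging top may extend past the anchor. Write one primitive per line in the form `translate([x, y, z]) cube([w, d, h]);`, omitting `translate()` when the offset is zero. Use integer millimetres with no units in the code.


translate([495, 232, 0]) cube([3100, 143, 3000]);
translate([495, 4269, 0]) cube([3100, 143, 3000]);
translate([495, 375, 0]) cube([143, 3894, 3000]);
translate([3452, 375, 0]) cube([143, 3894, 3000]);
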